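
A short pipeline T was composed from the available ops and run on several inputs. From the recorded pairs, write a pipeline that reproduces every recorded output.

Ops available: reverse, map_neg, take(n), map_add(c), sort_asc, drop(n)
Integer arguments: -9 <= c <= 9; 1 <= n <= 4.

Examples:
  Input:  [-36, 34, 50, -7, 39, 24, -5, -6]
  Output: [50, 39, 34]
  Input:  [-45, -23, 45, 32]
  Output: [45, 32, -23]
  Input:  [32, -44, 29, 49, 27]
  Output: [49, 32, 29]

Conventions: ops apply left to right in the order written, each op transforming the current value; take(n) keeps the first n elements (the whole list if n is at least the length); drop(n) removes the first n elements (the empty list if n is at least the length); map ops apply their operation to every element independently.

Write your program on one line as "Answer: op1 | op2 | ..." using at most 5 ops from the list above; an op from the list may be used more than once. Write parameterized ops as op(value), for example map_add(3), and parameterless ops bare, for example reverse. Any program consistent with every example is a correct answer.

reverse | map_neg | sort_asc | map_neg | take(3)

Check, running the answer program on each example:
  [-36, 34, 50, -7, 39, 24, -5, -6] -> [-6, -5, 24, 39, -7, 50, 34, -36] -> [6, 5, -24, -39, 7, -50, -34, 36] -> [-50, -39, -34, -24, 5, 6, 7, 36] -> [50, 39, 34, 24, -5, -6, -7, -36] -> [50, 39, 34]
  [-45, -23, 45, 32] -> [32, 45, -23, -45] -> [-32, -45, 23, 45] -> [-45, -32, 23, 45] -> [45, 32, -23, -45] -> [45, 32, -23]
  [32, -44, 29, 49, 27] -> [27, 49, 29, -44, 32] -> [-27, -49, -29, 44, -32] -> [-49, -32, -29, -27, 44] -> [49, 32, 29, 27, -44] -> [49, 32, 29]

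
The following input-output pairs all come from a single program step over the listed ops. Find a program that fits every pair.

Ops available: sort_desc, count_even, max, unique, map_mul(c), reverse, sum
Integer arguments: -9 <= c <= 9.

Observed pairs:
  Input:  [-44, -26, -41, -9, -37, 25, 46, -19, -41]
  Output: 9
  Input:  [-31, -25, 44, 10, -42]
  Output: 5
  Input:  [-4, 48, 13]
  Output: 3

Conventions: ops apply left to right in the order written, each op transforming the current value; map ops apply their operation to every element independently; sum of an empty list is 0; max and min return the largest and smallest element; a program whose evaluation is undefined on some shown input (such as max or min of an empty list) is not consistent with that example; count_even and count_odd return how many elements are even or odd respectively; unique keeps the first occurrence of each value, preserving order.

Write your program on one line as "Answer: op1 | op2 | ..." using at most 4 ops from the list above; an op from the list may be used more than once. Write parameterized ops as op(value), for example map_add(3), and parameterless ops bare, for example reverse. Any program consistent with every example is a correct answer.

map_mul(-2) | sort_desc | count_even

Check, running the answer program on each example:
  [-44, -26, -41, -9, -37, 25, 46, -19, -41] -> [88, 52, 82, 18, 74, -50, -92, 38, 82] -> [88, 82, 82, 74, 52, 38, 18, -50, -92] -> 9
  [-31, -25, 44, 10, -42] -> [62, 50, -88, -20, 84] -> [84, 62, 50, -20, -88] -> 5
  [-4, 48, 13] -> [8, -96, -26] -> [8, -26, -96] -> 3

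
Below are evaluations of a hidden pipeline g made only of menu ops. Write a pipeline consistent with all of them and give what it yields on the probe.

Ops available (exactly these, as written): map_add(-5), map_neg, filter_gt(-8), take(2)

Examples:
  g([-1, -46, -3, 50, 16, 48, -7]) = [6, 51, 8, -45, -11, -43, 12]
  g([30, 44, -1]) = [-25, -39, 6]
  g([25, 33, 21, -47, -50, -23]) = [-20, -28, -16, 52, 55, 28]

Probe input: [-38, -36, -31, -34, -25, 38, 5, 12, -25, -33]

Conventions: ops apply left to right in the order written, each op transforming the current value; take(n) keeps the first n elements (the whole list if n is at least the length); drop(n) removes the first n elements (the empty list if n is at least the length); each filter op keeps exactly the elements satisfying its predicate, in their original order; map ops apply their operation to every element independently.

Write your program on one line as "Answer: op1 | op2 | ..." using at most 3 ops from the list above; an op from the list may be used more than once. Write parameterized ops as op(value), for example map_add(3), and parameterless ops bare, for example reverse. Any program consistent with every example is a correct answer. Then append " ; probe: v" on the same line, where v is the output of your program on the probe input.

map_add(-5) | map_neg ; probe: [43, 41, 36, 39, 30, -33, 0, -7, 30, 38]

Check, running the answer program on each example:
  [-1, -46, -3, 50, 16, 48, -7] -> [-6, -51, -8, 45, 11, 43, -12] -> [6, 51, 8, -45, -11, -43, 12]
  [30, 44, -1] -> [25, 39, -6] -> [-25, -39, 6]
  [25, 33, 21, -47, -50, -23] -> [20, 28, 16, -52, -55, -28] -> [-20, -28, -16, 52, 55, 28]
  probe: [-38, -36, -31, -34, -25, 38, 5, 12, -25, -33] -> [-43, -41, -36, -39, -30, 33, 0, 7, -30, -38] -> [43, 41, 36, 39, 30, -33, 0, -7, 30, 38]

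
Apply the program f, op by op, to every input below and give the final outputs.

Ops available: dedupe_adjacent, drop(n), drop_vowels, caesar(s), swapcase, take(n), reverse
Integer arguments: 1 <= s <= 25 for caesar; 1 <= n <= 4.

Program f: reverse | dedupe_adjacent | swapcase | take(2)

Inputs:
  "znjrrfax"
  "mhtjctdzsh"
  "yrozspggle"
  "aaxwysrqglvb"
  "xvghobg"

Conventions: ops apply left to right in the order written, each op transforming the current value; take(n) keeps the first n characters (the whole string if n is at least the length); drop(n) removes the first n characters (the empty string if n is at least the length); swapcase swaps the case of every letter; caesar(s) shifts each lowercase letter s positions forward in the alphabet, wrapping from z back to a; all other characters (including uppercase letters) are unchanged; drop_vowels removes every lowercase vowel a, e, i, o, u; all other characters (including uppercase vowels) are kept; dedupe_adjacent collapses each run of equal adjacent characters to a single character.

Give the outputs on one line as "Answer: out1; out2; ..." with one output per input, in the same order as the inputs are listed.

"XA"; "HS"; "EL"; "BV"; "GB"

Execution, op by op:
  "znjrrfax" -> "xafrrjnz" -> "xafrjnz" -> "XAFRJNZ" -> "XA"
  "mhtjctdzsh" -> "hszdtcjthm" -> "hszdtcjthm" -> "HSZDTCJTHM" -> "HS"
  "yrozspggle" -> "elggpszory" -> "elgpszory" -> "ELGPSZORY" -> "EL"
  "aaxwysrqglvb" -> "bvlgqrsywxaa" -> "bvlgqrsywxa" -> "BVLGQRSYWXA" -> "BV"
  "xvghobg" -> "gbohgvx" -> "gbohgvx" -> "GBOHGVX" -> "GB"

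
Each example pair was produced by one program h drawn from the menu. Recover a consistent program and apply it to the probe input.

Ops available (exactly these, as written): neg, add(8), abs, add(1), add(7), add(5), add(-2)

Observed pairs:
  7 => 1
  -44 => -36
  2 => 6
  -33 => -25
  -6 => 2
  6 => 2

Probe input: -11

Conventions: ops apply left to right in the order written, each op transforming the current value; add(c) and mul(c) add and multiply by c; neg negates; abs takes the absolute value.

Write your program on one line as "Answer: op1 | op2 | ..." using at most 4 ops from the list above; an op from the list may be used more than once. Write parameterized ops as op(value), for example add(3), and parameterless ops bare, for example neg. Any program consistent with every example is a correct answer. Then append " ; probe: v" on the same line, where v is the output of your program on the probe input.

abs | neg | add(8) ; probe: -3

Check, running the answer program on each example:
  7 -> 7 -> -7 -> 1
  -44 -> 44 -> -44 -> -36
  2 -> 2 -> -2 -> 6
  -33 -> 33 -> -33 -> -25
  -6 -> 6 -> -6 -> 2
  6 -> 6 -> -6 -> 2
  probe: -11 -> 11 -> -11 -> -3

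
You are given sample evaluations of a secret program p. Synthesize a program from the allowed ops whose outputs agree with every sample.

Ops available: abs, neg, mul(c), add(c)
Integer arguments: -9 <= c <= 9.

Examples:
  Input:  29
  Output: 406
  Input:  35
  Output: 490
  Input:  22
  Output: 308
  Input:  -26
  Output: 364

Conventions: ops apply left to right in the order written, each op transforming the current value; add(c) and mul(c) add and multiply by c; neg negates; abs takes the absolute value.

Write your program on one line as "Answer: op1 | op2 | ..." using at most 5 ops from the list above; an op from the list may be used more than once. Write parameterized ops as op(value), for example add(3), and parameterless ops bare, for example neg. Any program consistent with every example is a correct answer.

mul(-2) | abs | neg | mul(-7)

Check, running the answer program on each example:
  29 -> -58 -> 58 -> -58 -> 406
  35 -> -70 -> 70 -> -70 -> 490
  22 -> -44 -> 44 -> -44 -> 308
  -26 -> 52 -> 52 -> -52 -> 364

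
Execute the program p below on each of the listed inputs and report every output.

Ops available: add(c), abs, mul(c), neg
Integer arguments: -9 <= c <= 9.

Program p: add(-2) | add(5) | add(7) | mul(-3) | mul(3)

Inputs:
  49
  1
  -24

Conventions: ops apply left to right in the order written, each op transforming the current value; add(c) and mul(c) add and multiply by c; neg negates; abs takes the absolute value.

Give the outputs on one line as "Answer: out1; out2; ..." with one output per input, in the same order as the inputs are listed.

-531; -99; 126

Execution, op by op:
  49 -> 47 -> 52 -> 59 -> -177 -> -531
  1 -> -1 -> 4 -> 11 -> -33 -> -99
  -24 -> -26 -> -21 -> -14 -> 42 -> 126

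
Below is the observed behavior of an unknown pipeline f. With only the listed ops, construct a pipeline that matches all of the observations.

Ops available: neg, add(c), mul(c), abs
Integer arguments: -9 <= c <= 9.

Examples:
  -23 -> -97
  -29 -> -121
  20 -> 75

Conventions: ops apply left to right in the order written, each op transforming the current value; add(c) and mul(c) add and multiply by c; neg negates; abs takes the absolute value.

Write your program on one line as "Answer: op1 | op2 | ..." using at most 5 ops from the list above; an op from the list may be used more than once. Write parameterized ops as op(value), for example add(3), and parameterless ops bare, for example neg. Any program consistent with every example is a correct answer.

mul(-4) | add(-4) | neg | add(-9)

Check, running the answer program on each example:
  -23 -> 92 -> 88 -> -88 -> -97
  -29 -> 116 -> 112 -> -112 -> -121
  20 -> -80 -> -84 -> 84 -> 75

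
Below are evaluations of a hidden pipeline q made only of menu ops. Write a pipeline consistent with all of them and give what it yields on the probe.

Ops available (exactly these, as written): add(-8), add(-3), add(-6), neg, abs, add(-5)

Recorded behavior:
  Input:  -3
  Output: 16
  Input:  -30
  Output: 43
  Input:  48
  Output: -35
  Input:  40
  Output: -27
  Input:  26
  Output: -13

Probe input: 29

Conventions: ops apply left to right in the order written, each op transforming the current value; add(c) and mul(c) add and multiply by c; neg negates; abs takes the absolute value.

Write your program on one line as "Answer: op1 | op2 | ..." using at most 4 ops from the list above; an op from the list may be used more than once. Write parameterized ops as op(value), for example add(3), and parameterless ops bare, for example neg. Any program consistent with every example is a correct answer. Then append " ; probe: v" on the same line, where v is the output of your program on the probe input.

add(-5) | add(-8) | neg ; probe: -16

Check, running the answer program on each example:
  -3 -> -8 -> -16 -> 16
  -30 -> -35 -> -43 -> 43
  48 -> 43 -> 35 -> -35
  40 -> 35 -> 27 -> -27
  26 -> 21 -> 13 -> -13
  probe: 29 -> 24 -> 16 -> -16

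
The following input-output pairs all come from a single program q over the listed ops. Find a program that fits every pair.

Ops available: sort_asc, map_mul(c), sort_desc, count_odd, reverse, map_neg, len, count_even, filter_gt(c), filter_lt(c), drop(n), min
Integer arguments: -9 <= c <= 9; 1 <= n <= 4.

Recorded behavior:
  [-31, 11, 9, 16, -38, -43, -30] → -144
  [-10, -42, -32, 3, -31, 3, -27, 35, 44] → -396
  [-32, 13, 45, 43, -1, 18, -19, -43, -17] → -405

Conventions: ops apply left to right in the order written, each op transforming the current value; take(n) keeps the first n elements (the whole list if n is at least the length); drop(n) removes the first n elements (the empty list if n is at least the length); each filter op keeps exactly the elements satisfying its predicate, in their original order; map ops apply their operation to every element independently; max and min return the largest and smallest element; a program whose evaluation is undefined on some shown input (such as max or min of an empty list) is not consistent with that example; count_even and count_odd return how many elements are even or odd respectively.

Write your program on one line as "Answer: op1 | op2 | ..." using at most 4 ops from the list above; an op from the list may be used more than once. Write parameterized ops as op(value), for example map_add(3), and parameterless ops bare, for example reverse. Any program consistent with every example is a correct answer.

map_neg | map_mul(9) | min

Check, running the answer program on each example:
  [-31, 11, 9, 16, -38, -43, -30] -> [31, -11, -9, -16, 38, 43, 30] -> [279, -99, -81, -144, 342, 387, 270] -> -144
  [-10, -42, -32, 3, -31, 3, -27, 35, 44] -> [10, 42, 32, -3, 31, -3, 27, -35, -44] -> [90, 378, 288, -27, 279, -27, 243, -315, -396] -> -396
  [-32, 13, 45, 43, -1, 18, -19, -43, -17] -> [32, -13, -45, -43, 1, -18, 19, 43, 17] -> [288, -117, -405, -387, 9, -162, 171, 387, 153] -> -405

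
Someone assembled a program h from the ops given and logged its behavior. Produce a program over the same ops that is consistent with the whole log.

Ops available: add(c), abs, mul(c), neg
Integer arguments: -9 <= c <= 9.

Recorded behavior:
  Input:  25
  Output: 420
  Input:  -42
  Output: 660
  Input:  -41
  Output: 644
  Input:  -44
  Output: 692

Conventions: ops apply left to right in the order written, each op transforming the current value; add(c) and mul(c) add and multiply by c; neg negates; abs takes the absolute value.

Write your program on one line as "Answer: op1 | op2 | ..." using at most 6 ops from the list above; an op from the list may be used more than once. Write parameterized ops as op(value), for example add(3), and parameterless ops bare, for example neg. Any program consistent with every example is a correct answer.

add(1) | abs | mul(-8) | abs | add(2) | mul(2)

Check, running the answer program on each example:
  25 -> 26 -> 26 -> -208 -> 208 -> 210 -> 420
  -42 -> -41 -> 41 -> -328 -> 328 -> 330 -> 660
  -41 -> -40 -> 40 -> -320 -> 320 -> 322 -> 644
  -44 -> -43 -> 43 -> -344 -> 344 -> 346 -> 692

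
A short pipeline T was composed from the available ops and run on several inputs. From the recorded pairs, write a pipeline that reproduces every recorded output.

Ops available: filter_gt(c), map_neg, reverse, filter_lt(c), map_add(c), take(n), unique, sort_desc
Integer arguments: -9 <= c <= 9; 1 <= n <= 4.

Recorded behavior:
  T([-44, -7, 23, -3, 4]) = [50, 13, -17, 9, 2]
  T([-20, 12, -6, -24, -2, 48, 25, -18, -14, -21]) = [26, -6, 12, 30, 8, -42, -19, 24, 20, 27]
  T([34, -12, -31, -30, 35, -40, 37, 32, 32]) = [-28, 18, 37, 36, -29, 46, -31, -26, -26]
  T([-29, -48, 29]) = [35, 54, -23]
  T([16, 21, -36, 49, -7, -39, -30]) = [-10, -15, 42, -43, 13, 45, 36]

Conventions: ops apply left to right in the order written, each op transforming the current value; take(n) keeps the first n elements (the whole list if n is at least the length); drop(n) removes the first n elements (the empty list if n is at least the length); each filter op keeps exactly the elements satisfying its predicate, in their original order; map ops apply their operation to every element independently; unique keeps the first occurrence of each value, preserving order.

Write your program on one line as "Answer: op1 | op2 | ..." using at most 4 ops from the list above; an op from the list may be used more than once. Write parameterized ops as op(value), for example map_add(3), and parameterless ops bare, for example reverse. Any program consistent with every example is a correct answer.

map_neg | reverse | map_add(6) | reverse

Check, running the answer program on each example:
  [-44, -7, 23, -3, 4] -> [44, 7, -23, 3, -4] -> [-4, 3, -23, 7, 44] -> [2, 9, -17, 13, 50] -> [50, 13, -17, 9, 2]
  [-20, 12, -6, -24, -2, 48, 25, -18, -14, -21] -> [20, -12, 6, 24, 2, -48, -25, 18, 14, 21] -> [21, 14, 18, -25, -48, 2, 24, 6, -12, 20] -> [27, 20, 24, -19, -42, 8, 30, 12, -6, 26] -> [26, -6, 12, 30, 8, -42, -19, 24, 20, 27]
  [34, -12, -31, -30, 35, -40, 37, 32, 32] -> [-34, 12, 31, 30, -35, 40, -37, -32, -32] -> [-32, -32, -37, 40, -35, 30, 31, 12, -34] -> [-26, -26, -31, 46, -29, 36, 37, 18, -28] -> [-28, 18, 37, 36, -29, 46, -31, -26, -26]
  [-29, -48, 29] -> [29, 48, -29] -> [-29, 48, 29] -> [-23, 54, 35] -> [35, 54, -23]
  [16, 21, -36, 49, -7, -39, -30] -> [-16, -21, 36, -49, 7, 39, 30] -> [30, 39, 7, -49, 36, -21, -16] -> [36, 45, 13, -43, 42, -15, -10] -> [-10, -15, 42, -43, 13, 45, 36]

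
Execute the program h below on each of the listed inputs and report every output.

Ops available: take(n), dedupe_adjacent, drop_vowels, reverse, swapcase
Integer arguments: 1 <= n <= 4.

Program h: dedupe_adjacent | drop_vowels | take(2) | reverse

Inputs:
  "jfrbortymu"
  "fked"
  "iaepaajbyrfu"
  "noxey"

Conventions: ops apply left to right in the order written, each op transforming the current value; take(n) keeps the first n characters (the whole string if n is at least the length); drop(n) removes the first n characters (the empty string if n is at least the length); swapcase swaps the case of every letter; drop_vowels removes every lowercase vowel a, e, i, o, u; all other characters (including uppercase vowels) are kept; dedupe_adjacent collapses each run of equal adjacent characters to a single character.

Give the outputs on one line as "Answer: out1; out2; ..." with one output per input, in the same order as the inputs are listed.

Execution, op by op:
  "jfrbortymu" -> "jfrbortymu" -> "jfrbrtym" -> "jf" -> "fj"
  "fked" -> "fked" -> "fkd" -> "fk" -> "kf"
  "iaepaajbyrfu" -> "iaepajbyrfu" -> "pjbyrf" -> "pj" -> "jp"
  "noxey" -> "noxey" -> "nxy" -> "nx" -> "xn"

"fj"; "kf"; "jp"; "xn"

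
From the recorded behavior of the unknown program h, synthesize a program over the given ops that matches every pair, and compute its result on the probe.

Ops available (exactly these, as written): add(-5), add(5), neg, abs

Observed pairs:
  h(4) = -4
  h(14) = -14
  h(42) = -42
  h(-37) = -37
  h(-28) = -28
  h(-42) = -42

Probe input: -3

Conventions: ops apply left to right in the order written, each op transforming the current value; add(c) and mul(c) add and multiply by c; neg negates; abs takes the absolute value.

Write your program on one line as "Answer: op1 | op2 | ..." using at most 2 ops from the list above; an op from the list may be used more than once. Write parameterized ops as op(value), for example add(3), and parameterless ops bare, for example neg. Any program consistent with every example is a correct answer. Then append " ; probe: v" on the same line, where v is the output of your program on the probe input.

abs | neg ; probe: -3

Check, running the answer program on each example:
  4 -> 4 -> -4
  14 -> 14 -> -14
  42 -> 42 -> -42
  -37 -> 37 -> -37
  -28 -> 28 -> -28
  -42 -> 42 -> -42
  probe: -3 -> 3 -> -3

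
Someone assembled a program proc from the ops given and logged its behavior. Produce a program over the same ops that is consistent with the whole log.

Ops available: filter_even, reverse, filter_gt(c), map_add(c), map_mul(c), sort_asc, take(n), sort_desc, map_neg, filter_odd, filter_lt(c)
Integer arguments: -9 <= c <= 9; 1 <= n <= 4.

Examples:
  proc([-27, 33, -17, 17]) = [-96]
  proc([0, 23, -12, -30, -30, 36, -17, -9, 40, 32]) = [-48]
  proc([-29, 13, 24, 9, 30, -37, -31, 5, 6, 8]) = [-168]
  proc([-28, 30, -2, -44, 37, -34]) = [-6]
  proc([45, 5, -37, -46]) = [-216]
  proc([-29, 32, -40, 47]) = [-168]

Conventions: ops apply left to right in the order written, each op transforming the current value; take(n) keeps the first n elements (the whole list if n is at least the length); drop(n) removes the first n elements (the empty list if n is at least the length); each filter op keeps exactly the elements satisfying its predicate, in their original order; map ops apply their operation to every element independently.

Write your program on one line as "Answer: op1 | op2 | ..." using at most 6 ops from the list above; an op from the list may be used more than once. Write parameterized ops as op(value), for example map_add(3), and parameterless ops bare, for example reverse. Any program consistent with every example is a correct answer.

filter_lt(0) | sort_desc | map_add(-7) | map_add(8) | map_mul(6) | take(1)

Check, running the answer program on each example:
  [-27, 33, -17, 17] -> [-27, -17] -> [-17, -27] -> [-24, -34] -> [-16, -26] -> [-96, -156] -> [-96]
  [0, 23, -12, -30, -30, 36, -17, -9, 40, 32] -> [-12, -30, -30, -17, -9] -> [-9, -12, -17, -30, -30] -> [-16, -19, -24, -37, -37] -> [-8, -11, -16, -29, -29] -> [-48, -66, -96, -174, -174] -> [-48]
  [-29, 13, 24, 9, 30, -37, -31, 5, 6, 8] -> [-29, -37, -31] -> [-29, -31, -37] -> [-36, -38, -44] -> [-28, -30, -36] -> [-168, -180, -216] -> [-168]
  [-28, 30, -2, -44, 37, -34] -> [-28, -2, -44, -34] -> [-2, -28, -34, -44] -> [-9, -35, -41, -51] -> [-1, -27, -33, -43] -> [-6, -162, -198, -258] -> [-6]
  [45, 5, -37, -46] -> [-37, -46] -> [-37, -46] -> [-44, -53] -> [-36, -45] -> [-216, -270] -> [-216]
  [-29, 32, -40, 47] -> [-29, -40] -> [-29, -40] -> [-36, -47] -> [-28, -39] -> [-168, -234] -> [-168]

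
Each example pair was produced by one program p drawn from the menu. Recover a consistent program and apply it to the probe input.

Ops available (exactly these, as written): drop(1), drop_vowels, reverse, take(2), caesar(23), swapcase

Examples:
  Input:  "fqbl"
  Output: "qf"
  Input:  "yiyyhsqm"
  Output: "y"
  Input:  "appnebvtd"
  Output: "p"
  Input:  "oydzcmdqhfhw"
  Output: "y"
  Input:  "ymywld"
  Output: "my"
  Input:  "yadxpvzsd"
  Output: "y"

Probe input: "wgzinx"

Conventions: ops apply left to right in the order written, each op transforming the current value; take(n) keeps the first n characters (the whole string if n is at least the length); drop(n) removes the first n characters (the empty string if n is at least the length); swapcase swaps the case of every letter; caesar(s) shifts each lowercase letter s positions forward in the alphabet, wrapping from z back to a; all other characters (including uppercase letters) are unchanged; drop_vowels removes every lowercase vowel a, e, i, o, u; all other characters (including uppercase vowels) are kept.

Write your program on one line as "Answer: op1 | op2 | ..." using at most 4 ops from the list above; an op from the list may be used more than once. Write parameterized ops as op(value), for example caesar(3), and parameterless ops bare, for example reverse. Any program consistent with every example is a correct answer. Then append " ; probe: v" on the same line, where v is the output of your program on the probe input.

take(2) | reverse | drop_vowels ; probe: "gw"

Check, running the answer program on each example:
  "fqbl" -> "fq" -> "qf" -> "qf"
  "yiyyhsqm" -> "yi" -> "iy" -> "y"
  "appnebvtd" -> "ap" -> "pa" -> "p"
  "oydzcmdqhfhw" -> "oy" -> "yo" -> "y"
  "ymywld" -> "ym" -> "my" -> "my"
  "yadxpvzsd" -> "ya" -> "ay" -> "y"
  probe: "wgzinx" -> "wg" -> "gw" -> "gw"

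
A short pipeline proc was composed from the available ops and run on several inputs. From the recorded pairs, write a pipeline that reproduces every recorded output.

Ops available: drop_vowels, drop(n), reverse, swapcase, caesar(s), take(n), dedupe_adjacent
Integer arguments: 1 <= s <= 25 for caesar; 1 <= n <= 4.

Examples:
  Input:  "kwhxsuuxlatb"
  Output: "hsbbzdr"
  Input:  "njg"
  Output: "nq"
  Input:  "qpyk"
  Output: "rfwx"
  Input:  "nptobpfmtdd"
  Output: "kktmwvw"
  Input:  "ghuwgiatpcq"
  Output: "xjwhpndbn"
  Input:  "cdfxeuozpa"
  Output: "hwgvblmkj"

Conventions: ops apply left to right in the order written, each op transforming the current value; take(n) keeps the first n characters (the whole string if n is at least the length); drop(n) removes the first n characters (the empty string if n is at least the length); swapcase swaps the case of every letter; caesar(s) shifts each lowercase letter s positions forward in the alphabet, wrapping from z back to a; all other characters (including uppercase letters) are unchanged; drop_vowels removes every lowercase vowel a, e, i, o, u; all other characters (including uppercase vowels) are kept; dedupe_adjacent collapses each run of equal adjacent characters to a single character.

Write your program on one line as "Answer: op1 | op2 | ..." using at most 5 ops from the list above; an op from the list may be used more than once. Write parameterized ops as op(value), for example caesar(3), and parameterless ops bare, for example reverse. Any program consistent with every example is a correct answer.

reverse | caesar(18) | caesar(15) | drop_vowels

Check, running the answer program on each example:
  "kwhxsuuxlatb" -> "btalxuusxhwk" -> "tlsdpmmkpzoc" -> "iahsebbzeodr" -> "hsbbzdr"
  "njg" -> "gjn" -> "ybf" -> "nqu" -> "nq"
  "qpyk" -> "kypq" -> "cqhi" -> "rfwx" -> "rfwx"
  "nptobpfmtdd" -> "ddtmfpbotpn" -> "vvlexhtglhf" -> "kkatmwivawu" -> "kktmwvw"
  "ghuwgiatpcq" -> "qcptaigwuhg" -> "iuhlsayomzy" -> "xjwahpndbon" -> "xjwhpndbn"
  "cdfxeuozpa" -> "apzouexfdc" -> "shrgmwpxvu" -> "hwgvblemkj" -> "hwgvblmkj"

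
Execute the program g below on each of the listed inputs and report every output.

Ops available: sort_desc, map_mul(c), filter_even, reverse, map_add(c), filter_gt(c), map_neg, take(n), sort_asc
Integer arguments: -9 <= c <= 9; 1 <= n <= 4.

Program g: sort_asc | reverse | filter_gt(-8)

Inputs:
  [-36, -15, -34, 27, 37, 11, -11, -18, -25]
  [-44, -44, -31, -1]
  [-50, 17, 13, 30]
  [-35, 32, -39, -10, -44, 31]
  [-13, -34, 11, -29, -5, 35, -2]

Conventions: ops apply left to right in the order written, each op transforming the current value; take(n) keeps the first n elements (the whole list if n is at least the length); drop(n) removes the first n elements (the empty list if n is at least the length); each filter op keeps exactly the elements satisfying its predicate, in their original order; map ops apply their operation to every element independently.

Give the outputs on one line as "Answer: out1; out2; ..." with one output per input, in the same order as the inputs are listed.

Execution, op by op:
  [-36, -15, -34, 27, 37, 11, -11, -18, -25] -> [-36, -34, -25, -18, -15, -11, 11, 27, 37] -> [37, 27, 11, -11, -15, -18, -25, -34, -36] -> [37, 27, 11]
  [-44, -44, -31, -1] -> [-44, -44, -31, -1] -> [-1, -31, -44, -44] -> [-1]
  [-50, 17, 13, 30] -> [-50, 13, 17, 30] -> [30, 17, 13, -50] -> [30, 17, 13]
  [-35, 32, -39, -10, -44, 31] -> [-44, -39, -35, -10, 31, 32] -> [32, 31, -10, -35, -39, -44] -> [32, 31]
  [-13, -34, 11, -29, -5, 35, -2] -> [-34, -29, -13, -5, -2, 11, 35] -> [35, 11, -2, -5, -13, -29, -34] -> [35, 11, -2, -5]

[37, 27, 11]; [-1]; [30, 17, 13]; [32, 31]; [35, 11, -2, -5]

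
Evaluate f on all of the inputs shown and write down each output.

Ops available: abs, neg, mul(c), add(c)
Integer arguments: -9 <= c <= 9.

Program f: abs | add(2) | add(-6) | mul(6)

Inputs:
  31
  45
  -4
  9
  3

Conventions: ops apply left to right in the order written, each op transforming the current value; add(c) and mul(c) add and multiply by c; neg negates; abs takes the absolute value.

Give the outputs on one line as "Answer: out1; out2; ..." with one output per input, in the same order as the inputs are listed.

Execution, op by op:
  31 -> 31 -> 33 -> 27 -> 162
  45 -> 45 -> 47 -> 41 -> 246
  -4 -> 4 -> 6 -> 0 -> 0
  9 -> 9 -> 11 -> 5 -> 30
  3 -> 3 -> 5 -> -1 -> -6

162; 246; 0; 30; -6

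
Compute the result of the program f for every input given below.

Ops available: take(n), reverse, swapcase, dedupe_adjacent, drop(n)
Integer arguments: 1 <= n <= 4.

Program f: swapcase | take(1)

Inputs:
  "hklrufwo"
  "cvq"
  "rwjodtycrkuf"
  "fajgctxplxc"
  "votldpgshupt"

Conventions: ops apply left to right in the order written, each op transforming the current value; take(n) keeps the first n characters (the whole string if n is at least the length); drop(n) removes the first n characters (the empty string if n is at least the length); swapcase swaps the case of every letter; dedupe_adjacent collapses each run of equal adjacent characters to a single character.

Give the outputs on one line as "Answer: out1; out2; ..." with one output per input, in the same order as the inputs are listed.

"H"; "C"; "R"; "F"; "V"

Execution, op by op:
  "hklrufwo" -> "HKLRUFWO" -> "H"
  "cvq" -> "CVQ" -> "C"
  "rwjodtycrkuf" -> "RWJODTYCRKUF" -> "R"
  "fajgctxplxc" -> "FAJGCTXPLXC" -> "F"
  "votldpgshupt" -> "VOTLDPGSHUPT" -> "V"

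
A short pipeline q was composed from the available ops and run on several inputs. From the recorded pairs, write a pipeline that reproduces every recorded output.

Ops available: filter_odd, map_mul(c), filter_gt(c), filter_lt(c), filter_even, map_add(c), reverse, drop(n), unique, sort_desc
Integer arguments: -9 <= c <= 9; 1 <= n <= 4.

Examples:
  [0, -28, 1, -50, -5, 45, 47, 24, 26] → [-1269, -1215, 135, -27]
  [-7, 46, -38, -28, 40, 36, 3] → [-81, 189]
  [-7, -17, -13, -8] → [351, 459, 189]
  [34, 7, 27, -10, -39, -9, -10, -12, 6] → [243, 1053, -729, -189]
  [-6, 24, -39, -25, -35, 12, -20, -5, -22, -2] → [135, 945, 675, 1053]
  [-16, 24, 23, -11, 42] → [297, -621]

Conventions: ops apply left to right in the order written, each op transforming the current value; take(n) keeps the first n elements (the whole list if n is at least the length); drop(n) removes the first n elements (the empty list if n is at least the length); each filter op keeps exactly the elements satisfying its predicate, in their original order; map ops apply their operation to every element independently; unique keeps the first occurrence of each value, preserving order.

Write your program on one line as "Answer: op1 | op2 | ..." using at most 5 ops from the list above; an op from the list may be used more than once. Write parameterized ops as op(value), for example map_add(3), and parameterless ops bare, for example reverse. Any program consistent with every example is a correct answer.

unique | map_mul(-3) | map_mul(9) | reverse | filter_odd

Check, running the answer program on each example:
  [0, -28, 1, -50, -5, 45, 47, 24, 26] -> [0, -28, 1, -50, -5, 45, 47, 24, 26] -> [0, 84, -3, 150, 15, -135, -141, -72, -78] -> [0, 756, -27, 1350, 135, -1215, -1269, -648, -702] -> [-702, -648, -1269, -1215, 135, 1350, -27, 756, 0] -> [-1269, -1215, 135, -27]
  [-7, 46, -38, -28, 40, 36, 3] -> [-7, 46, -38, -28, 40, 36, 3] -> [21, -138, 114, 84, -120, -108, -9] -> [189, -1242, 1026, 756, -1080, -972, -81] -> [-81, -972, -1080, 756, 1026, -1242, 189] -> [-81, 189]
  [-7, -17, -13, -8] -> [-7, -17, -13, -8] -> [21, 51, 39, 24] -> [189, 459, 351, 216] -> [216, 351, 459, 189] -> [351, 459, 189]
  [34, 7, 27, -10, -39, -9, -10, -12, 6] -> [34, 7, 27, -10, -39, -9, -12, 6] -> [-102, -21, -81, 30, 117, 27, 36, -18] -> [-918, -189, -729, 270, 1053, 243, 324, -162] -> [-162, 324, 243, 1053, 270, -729, -189, -918] -> [243, 1053, -729, -189]
  [-6, 24, -39, -25, -35, 12, -20, -5, -22, -2] -> [-6, 24, -39, -25, -35, 12, -20, -5, -22, -2] -> [18, -72, 117, 75, 105, -36, 60, 15, 66, 6] -> [162, -648, 1053, 675, 945, -324, 540, 135, 594, 54] -> [54, 594, 135, 540, -324, 945, 675, 1053, -648, 162] -> [135, 945, 675, 1053]
  [-16, 24, 23, -11, 42] -> [-16, 24, 23, -11, 42] -> [48, -72, -69, 33, -126] -> [432, -648, -621, 297, -1134] -> [-1134, 297, -621, -648, 432] -> [297, -621]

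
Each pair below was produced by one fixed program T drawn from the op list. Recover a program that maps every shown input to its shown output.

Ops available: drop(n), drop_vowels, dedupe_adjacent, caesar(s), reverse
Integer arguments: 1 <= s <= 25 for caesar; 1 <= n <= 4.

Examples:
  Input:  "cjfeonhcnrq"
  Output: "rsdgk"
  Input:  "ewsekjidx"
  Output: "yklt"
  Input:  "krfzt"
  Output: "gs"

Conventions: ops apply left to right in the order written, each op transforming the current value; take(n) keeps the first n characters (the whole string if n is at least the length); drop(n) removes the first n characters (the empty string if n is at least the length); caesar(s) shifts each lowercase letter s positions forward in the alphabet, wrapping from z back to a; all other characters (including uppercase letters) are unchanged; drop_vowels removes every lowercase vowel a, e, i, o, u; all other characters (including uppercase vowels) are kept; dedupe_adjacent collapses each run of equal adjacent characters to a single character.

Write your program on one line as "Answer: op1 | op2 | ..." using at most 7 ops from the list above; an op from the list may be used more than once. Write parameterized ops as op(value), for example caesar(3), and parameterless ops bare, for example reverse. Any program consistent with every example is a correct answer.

drop_vowels | caesar(12) | drop(1) | reverse | caesar(15) | drop_vowels

Check, running the answer program on each example:
  "cjfeonhcnrq" -> "cjfnhcnrq" -> "ovrztozdc" -> "vrztozdc" -> "cdzotzrv" -> "rsodiogk" -> "rsdgk"
  "ewsekjidx" -> "wskjdx" -> "iewvpj" -> "ewvpj" -> "jpvwe" -> "yeklt" -> "yklt"
  "krfzt" -> "krfzt" -> "wdrlf" -> "drlf" -> "flrd" -> "uags" -> "gs"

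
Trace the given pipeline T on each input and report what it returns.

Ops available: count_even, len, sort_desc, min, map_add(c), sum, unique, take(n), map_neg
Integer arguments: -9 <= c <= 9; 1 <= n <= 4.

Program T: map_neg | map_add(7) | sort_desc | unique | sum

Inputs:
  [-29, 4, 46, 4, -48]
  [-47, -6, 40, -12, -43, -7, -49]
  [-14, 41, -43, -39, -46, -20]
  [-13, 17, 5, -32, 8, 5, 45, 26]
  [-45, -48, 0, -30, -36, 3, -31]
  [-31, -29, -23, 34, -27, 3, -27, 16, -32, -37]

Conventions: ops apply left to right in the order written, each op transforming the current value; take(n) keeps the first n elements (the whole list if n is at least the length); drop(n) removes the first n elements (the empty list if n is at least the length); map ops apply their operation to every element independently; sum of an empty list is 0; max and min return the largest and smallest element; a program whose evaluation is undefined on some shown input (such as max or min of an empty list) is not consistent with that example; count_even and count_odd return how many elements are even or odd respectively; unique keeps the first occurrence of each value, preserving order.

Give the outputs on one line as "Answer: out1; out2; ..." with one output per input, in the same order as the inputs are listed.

Execution, op by op:
  [-29, 4, 46, 4, -48] -> [29, -4, -46, -4, 48] -> [36, 3, -39, 3, 55] -> [55, 36, 3, 3, -39] -> [55, 36, 3, -39] -> 55
  [-47, -6, 40, -12, -43, -7, -49] -> [47, 6, -40, 12, 43, 7, 49] -> [54, 13, -33, 19, 50, 14, 56] -> [56, 54, 50, 19, 14, 13, -33] -> [56, 54, 50, 19, 14, 13, -33] -> 173
  [-14, 41, -43, -39, -46, -20] -> [14, -41, 43, 39, 46, 20] -> [21, -34, 50, 46, 53, 27] -> [53, 50, 46, 27, 21, -34] -> [53, 50, 46, 27, 21, -34] -> 163
  [-13, 17, 5, -32, 8, 5, 45, 26] -> [13, -17, -5, 32, -8, -5, -45, -26] -> [20, -10, 2, 39, -1, 2, -38, -19] -> [39, 20, 2, 2, -1, -10, -19, -38] -> [39, 20, 2, -1, -10, -19, -38] -> -7
  [-45, -48, 0, -30, -36, 3, -31] -> [45, 48, 0, 30, 36, -3, 31] -> [52, 55, 7, 37, 43, 4, 38] -> [55, 52, 43, 38, 37, 7, 4] -> [55, 52, 43, 38, 37, 7, 4] -> 236
  [-31, -29, -23, 34, -27, 3, -27, 16, -32, -37] -> [31, 29, 23, -34, 27, -3, 27, -16, 32, 37] -> [38, 36, 30, -27, 34, 4, 34, -9, 39, 44] -> [44, 39, 38, 36, 34, 34, 30, 4, -9, -27] -> [44, 39, 38, 36, 34, 30, 4, -9, -27] -> 189

55; 173; 163; -7; 236; 189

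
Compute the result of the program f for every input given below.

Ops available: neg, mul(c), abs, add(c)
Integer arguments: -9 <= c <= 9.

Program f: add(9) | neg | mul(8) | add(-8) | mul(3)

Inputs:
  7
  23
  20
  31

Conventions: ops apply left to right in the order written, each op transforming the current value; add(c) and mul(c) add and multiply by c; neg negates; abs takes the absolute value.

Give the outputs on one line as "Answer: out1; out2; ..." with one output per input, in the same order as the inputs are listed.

Execution, op by op:
  7 -> 16 -> -16 -> -128 -> -136 -> -408
  23 -> 32 -> -32 -> -256 -> -264 -> -792
  20 -> 29 -> -29 -> -232 -> -240 -> -720
  31 -> 40 -> -40 -> -320 -> -328 -> -984

-408; -792; -720; -984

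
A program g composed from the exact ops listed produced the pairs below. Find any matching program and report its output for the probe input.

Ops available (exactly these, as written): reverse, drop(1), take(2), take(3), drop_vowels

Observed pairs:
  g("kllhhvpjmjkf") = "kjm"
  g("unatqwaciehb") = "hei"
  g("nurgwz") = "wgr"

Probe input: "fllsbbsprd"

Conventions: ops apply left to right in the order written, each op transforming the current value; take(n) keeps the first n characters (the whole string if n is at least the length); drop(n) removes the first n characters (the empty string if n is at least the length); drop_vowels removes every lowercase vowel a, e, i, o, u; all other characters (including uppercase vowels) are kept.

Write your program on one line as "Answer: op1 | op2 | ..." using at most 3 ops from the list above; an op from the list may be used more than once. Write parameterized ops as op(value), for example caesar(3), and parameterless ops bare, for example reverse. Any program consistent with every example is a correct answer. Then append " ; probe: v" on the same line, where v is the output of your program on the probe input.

reverse | drop(1) | take(3) ; probe: "rps"

Check, running the answer program on each example:
  "kllhhvpjmjkf" -> "fkjmjpvhhllk" -> "kjmjpvhhllk" -> "kjm"
  "unatqwaciehb" -> "bheicawqtanu" -> "heicawqtanu" -> "hei"
  "nurgwz" -> "zwgrun" -> "wgrun" -> "wgr"
  probe: "fllsbbsprd" -> "drpsbbsllf" -> "rpsbbsllf" -> "rps"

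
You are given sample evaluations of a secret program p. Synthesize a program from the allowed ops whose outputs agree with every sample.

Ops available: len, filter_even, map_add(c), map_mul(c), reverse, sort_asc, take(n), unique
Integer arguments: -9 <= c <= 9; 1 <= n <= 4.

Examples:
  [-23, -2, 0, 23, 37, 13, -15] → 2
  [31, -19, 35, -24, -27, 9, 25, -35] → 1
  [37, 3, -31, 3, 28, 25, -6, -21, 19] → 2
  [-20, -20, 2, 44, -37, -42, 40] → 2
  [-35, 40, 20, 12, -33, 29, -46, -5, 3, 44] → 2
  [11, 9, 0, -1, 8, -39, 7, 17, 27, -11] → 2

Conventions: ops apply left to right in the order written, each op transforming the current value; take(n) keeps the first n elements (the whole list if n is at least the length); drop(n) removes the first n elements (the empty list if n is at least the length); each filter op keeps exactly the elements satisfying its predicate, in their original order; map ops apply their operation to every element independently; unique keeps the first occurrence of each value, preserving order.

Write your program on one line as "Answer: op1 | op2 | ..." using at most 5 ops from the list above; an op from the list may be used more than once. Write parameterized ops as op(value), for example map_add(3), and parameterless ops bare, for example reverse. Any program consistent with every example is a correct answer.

reverse | filter_even | take(2) | reverse | len

Check, running the answer program on each example:
  [-23, -2, 0, 23, 37, 13, -15] -> [-15, 13, 37, 23, 0, -2, -23] -> [0, -2] -> [0, -2] -> [-2, 0] -> 2
  [31, -19, 35, -24, -27, 9, 25, -35] -> [-35, 25, 9, -27, -24, 35, -19, 31] -> [-24] -> [-24] -> [-24] -> 1
  [37, 3, -31, 3, 28, 25, -6, -21, 19] -> [19, -21, -6, 25, 28, 3, -31, 3, 37] -> [-6, 28] -> [-6, 28] -> [28, -6] -> 2
  [-20, -20, 2, 44, -37, -42, 40] -> [40, -42, -37, 44, 2, -20, -20] -> [40, -42, 44, 2, -20, -20] -> [40, -42] -> [-42, 40] -> 2
  [-35, 40, 20, 12, -33, 29, -46, -5, 3, 44] -> [44, 3, -5, -46, 29, -33, 12, 20, 40, -35] -> [44, -46, 12, 20, 40] -> [44, -46] -> [-46, 44] -> 2
  [11, 9, 0, -1, 8, -39, 7, 17, 27, -11] -> [-11, 27, 17, 7, -39, 8, -1, 0, 9, 11] -> [8, 0] -> [8, 0] -> [0, 8] -> 2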